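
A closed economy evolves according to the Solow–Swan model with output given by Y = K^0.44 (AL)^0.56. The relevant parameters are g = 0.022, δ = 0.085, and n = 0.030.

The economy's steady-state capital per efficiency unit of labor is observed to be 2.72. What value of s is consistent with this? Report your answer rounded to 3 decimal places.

In steady state, investment equals break-even investment: s·k^α = (n + g + δ)·k.
So s / (n + g + δ) = (k*)^(1−α) = 2.72^0.56 = 1.7513.
Therefore s = 1.7513 × (n + g + δ) = 1.7513 × 0.137 = 0.2399.

s ≈ 0.240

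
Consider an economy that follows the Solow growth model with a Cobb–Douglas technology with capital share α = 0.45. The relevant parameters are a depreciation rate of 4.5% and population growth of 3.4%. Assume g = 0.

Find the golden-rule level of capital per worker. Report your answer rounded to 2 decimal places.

The golden rule sets f'(k) = n + δ, i.e. α·k^(α−1) = n + δ.
So k^(1−α) = α / (n + δ) = 0.45 / 0.079 = 5.6962.
k_gold = 5.6962^(1/0.55) ≈ 23.6478

k_gold ≈ 23.65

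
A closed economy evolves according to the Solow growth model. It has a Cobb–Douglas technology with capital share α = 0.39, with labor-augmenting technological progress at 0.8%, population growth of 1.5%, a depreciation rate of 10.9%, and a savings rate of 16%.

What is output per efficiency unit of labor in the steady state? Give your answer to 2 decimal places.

At the steady state, Δk = 0, so s·k^α = (n + g + δ)·k.
Rearranging, k^(1−α) = s / (n + g + δ).
k^0.61 = 0.16 / (0.015 + 0.008 + 0.109) = 0.16 / 0.132 = 1.2121
k* = 1.2121^(1/0.61) ≈ 1.3707
y* = (k*)^α = 1.3707^0.39 ≈ 1.1309

y* ≈ 1.13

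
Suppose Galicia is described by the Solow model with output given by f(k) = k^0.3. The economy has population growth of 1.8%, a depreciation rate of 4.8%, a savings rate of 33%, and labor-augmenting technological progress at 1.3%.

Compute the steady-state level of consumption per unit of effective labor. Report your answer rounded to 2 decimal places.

c* = 1.24

At the steady state, Δk = 0, so s·k^α = (n + g + δ)·k.
Dividing both sides by k: k^(1−α) = s / (n + g + δ).
k^0.7 = 0.33 / (0.018 + 0.013 + 0.048) = 0.33 / 0.079 = 4.1772
k* = 4.1772^(1/0.7) ≈ 7.7087
y* = (k*)^α = 7.7087^0.3 ≈ 1.8454
c* = (1 − s)·y* = (1 − 0.33) × 1.8454 ≈ 1.2364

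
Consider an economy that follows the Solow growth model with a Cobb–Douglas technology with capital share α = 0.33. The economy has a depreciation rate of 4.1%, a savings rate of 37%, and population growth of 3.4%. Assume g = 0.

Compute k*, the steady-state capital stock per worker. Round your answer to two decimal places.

k* = 10.83

Steady state requires s·f(k) = (n + δ)·k, i.e. s·k^α = (n + δ)·k.
Dividing both sides by k: k^(1−α) = s / (n + δ).
k^0.67 = 0.37 / (0.034 + 0.041) = 0.37 / 0.075 = 4.9333
k* = 4.9333^(1/0.67) ≈ 10.8276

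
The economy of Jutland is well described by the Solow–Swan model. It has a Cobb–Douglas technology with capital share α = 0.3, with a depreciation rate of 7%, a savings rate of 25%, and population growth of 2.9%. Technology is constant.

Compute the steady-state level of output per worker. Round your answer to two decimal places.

Steady state requires s·f(k) = (n + δ)·k, i.e. s·k^α = (n + δ)·k.
Dividing both sides by k: k^(1−α) = s / (n + δ).
k^0.7 = 0.25 / (0.029 + 0.070) = 0.25 / 0.099 = 2.5253
k* = 2.5253^(1/0.7) ≈ 3.7561
y* = (k*)^α = 3.7561^0.3 ≈ 1.4874

y* = 1.49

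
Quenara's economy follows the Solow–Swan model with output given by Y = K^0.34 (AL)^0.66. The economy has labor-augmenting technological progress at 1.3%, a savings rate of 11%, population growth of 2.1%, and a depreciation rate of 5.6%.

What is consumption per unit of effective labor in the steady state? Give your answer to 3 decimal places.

At the steady state, Δk = 0, so s·k^α = (n + g + δ)·k.
Rearranging, k^(1−α) = s / (n + g + δ).
k^0.66 = 0.11 / (0.021 + 0.013 + 0.056) = 0.11 / 0.090 = 1.2222
k* = 1.2222^(1/0.66) ≈ 1.3553
y* = (k*)^α = 1.3553^0.34 ≈ 1.1089
c* = (1 − s)·y* = (1 − 0.11) × 1.1089 ≈ 0.9869

c* ≈ 0.987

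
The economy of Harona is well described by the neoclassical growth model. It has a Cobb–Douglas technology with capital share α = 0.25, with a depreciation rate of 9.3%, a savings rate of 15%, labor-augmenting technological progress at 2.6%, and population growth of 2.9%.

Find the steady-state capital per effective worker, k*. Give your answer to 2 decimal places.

At the steady state, Δk = 0, so s·k^α = (n + g + δ)·k.
Dividing both sides by k: k^(1−α) = s / (n + g + δ).
k^0.75 = 0.15 / (0.029 + 0.026 + 0.093) = 0.15 / 0.148 = 1.0135
k* = 1.0135^(1/0.75) ≈ 1.0180

k* = 1.02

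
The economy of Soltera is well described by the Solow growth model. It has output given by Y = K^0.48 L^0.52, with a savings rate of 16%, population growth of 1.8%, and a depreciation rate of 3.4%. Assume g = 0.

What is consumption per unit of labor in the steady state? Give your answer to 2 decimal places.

c* = 2.37

At the steady state, Δk = 0, so s·k^α = (n + δ)·k.
Dividing both sides by k: k^(1−α) = s / (n + δ).
k^0.52 = 0.16 / (0.018 + 0.034) = 0.16 / 0.052 = 3.0769
k* = 3.0769^(1/0.52) ≈ 8.6832
y* = (k*)^α = 8.6832^0.48 ≈ 2.8221
c* = (1 − s)·y* = (1 − 0.16) × 2.8221 ≈ 2.3706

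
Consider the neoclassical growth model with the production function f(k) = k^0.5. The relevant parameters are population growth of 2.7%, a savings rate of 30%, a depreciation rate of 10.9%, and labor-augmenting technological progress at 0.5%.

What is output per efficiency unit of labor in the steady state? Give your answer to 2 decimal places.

y* = 2.13

In steady state, investment equals break-even investment: s·k^α = (n + g + δ)·k.
Rearranging, k^(1−α) = s / (n + g + δ).
k^0.5 = 0.30 / (0.027 + 0.005 + 0.109) = 0.30 / 0.141 = 2.1277
k* = 2.1277^(1/0.5) ≈ 4.5271
y* = (k*)^α = 4.5271^0.5 ≈ 2.1277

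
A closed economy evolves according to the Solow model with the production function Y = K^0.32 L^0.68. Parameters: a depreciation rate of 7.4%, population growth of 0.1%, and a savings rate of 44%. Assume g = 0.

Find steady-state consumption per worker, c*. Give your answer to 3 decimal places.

c* ≈ 1.288

Steady state requires s·f(k) = (n + δ)·k, i.e. s·k^α = (n + δ)·k.
Dividing both sides by k: k^(1−α) = s / (n + δ).
k^0.68 = 0.44 / (0.001 + 0.074) = 0.44 / 0.075 = 5.8667
k* = 5.8667^(1/0.68) ≈ 13.4893
y* = (k*)^α = 13.4893^0.32 ≈ 2.2993
c* = (1 − s)·y* = (1 − 0.44) × 2.2993 ≈ 1.2876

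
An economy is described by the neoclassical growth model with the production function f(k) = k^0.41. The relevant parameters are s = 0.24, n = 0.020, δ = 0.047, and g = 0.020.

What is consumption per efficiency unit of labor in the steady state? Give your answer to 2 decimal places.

c* ≈ 1.54

Steady state requires s·f(k) = (n + g + δ)·k, i.e. s·k^α = (n + g + δ)·k.
Rearranging, k^(1−α) = s / (n + g + δ).
k^0.59 = 0.24 / (0.020 + 0.020 + 0.047) = 0.24 / 0.087 = 2.7586
k* = 2.7586^(1/0.59) ≈ 5.5838
y* = (k*)^α = 5.5838^0.41 ≈ 2.0241
c* = (1 − s)·y* = (1 − 0.24) × 2.0241 ≈ 1.5383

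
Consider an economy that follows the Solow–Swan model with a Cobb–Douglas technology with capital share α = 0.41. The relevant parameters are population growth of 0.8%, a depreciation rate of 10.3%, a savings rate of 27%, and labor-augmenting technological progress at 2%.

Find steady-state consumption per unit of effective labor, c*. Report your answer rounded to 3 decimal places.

c* = 1.207

At the steady state, Δk = 0, so s·k^α = (n + g + δ)·k.
Dividing both sides by k: k^(1−α) = s / (n + g + δ).
k^0.59 = 0.27 / (0.008 + 0.020 + 0.103) = 0.27 / 0.131 = 2.0611
k* = 2.0611^(1/0.59) ≈ 3.4070
y* = (k*)^α = 3.4070^0.41 ≈ 1.6530
c* = (1 − s)·y* = (1 − 0.27) × 1.6530 ≈ 1.2067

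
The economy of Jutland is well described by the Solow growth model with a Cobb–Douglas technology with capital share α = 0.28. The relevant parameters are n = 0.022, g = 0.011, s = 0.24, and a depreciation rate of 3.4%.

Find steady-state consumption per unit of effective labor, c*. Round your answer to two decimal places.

c* ≈ 1.25

Steady state requires s·f(k) = (n + g + δ)·k, i.e. s·k^α = (n + g + δ)·k.
Dividing both sides by k: k^(1−α) = s / (n + g + δ).
k^0.72 = 0.24 / (0.022 + 0.011 + 0.034) = 0.24 / 0.067 = 3.5821
k* = 3.5821^(1/0.72) ≈ 5.8835
y* = (k*)^α = 5.8835^0.28 ≈ 1.6425
c* = (1 − s)·y* = (1 − 0.24) × 1.6425 ≈ 1.2483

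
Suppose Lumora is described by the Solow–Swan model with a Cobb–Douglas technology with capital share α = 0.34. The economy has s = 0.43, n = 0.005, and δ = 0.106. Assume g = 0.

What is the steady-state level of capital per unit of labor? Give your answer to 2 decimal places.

Steady state requires s·f(k) = (n + δ)·k, i.e. s·k^α = (n + δ)·k.
Rearranging, k^(1−α) = s / (n + δ).
k^0.66 = 0.43 / (0.005 + 0.106) = 0.43 / 0.111 = 3.8739
k* = 3.8739^(1/0.66) ≈ 7.7828

k* ≈ 7.78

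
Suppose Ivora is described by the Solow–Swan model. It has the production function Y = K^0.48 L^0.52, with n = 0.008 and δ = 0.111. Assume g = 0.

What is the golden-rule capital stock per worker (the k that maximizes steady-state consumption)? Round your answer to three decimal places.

k_gold ≈ 14.615

The golden rule sets f'(k) = n + δ, i.e. α·k^(α−1) = n + δ.
So k^(1−α) = α / (n + δ) = 0.48 / 0.119 = 4.0336.
k_gold = 4.0336^(1/0.52) ≈ 14.6148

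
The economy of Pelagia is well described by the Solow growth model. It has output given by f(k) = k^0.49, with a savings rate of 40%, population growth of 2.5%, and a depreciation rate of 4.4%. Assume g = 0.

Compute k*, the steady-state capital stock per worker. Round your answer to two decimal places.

k* ≈ 31.37

Steady state requires s·f(k) = (n + δ)·k, i.e. s·k^α = (n + δ)·k.
Rearranging, k^(1−α) = s / (n + δ).
k^0.51 = 0.40 / (0.025 + 0.044) = 0.40 / 0.069 = 5.7971
k* = 5.7971^(1/0.51) ≈ 31.3684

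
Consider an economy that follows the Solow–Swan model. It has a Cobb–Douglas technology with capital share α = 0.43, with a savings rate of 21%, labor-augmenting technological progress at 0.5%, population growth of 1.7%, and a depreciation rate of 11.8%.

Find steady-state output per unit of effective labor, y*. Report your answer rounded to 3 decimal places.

Steady state requires s·f(k) = (n + g + δ)·k, i.e. s·k^α = (n + g + δ)·k.
Rearranging, k^(1−α) = s / (n + g + δ).
k^0.57 = 0.21 / (0.017 + 0.005 + 0.118) = 0.21 / 0.140 = 1.5000
k* = 1.5000^(1/0.57) ≈ 2.0367
y* = (k*)^α = 2.0367^0.43 ≈ 1.3578

y* = 1.358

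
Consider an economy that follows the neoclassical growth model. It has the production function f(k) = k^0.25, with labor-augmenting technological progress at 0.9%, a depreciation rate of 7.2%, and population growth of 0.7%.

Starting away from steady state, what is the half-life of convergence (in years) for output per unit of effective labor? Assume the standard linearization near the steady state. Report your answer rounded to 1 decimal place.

Near the steady state the convergence rate is λ = (1 − α)(n + g + δ).
λ = (1 − 0.25) × 0.088 = 0.75 × 0.088 = 0.0660
Half-life = ln 2 / λ = 0.6931 / 0.0660 ≈ 10.50 years

t_½ ≈ 10.5 years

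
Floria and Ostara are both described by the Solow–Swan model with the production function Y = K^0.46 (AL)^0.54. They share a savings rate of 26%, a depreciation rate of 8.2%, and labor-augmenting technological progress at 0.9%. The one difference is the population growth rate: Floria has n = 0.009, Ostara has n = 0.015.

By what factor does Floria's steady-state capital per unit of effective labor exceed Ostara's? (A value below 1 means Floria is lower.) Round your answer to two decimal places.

Steady-state k* = [s/(n + g + δ)]^(1/(1−α)), so the ratio is [ (s_F/(n + g + δ)_F) / (s_O/(n + g + δ)_O) ]^1.8519.
s_F/(n + g + δ)_F = 0.26/0.100 = 2.6000; s_O/(n + g + δ)_O = 0.26/0.106 = 2.4528.
Ratio = (2.6000/2.4528)^1.8519 = 1.0600^1.8519 ≈ 1.1139

k*_F / k*_O ≈ 1.11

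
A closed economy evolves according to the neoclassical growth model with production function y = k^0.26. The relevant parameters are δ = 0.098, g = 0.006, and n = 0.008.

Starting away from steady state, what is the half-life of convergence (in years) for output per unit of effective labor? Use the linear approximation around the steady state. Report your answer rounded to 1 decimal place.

half-life ≈ 8.4 years

Near the steady state the convergence rate is λ = (1 − α)(n + g + δ).
λ = (1 − 0.26) × 0.112 = 0.74 × 0.112 = 0.08288
Half-life = ln 2 / λ = 0.6931 / 0.08288 ≈ 8.36 years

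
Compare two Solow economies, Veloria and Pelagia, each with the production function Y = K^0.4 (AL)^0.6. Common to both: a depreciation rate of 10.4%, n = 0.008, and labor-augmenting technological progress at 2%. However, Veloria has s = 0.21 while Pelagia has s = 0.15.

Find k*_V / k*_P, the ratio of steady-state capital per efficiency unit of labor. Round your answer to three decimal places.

Steady-state k* = [s/(n + g + δ)]^(1/(1−α)), so the ratio is [ (s_V/(n + g + δ)_V) / (s_P/(n + g + δ)_P) ]^1.6667.
s_V/(n + g + δ)_V = 0.21/0.132 = 1.5909; s_P/(n + g + δ)_P = 0.15/0.132 = 1.1364.
Ratio = (1.5909/1.1364)^1.6667 = 1.3999^1.6667 ≈ 1.7519

ratio ≈ 1.752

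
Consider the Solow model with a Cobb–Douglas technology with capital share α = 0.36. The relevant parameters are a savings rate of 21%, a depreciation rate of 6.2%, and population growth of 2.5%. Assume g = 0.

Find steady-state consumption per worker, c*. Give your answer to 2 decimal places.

c* = 1.30

At the steady state, Δk = 0, so s·k^α = (n + δ)·k.
Dividing both sides by k: k^(1−α) = s / (n + δ).
k^0.64 = 0.21 / (0.025 + 0.062) = 0.21 / 0.087 = 2.4138
k* = 2.4138^(1/0.64) ≈ 3.9625
y* = (k*)^α = 3.9625^0.36 ≈ 1.6416
c* = (1 − s)·y* = (1 − 0.21) × 1.6416 ≈ 1.2969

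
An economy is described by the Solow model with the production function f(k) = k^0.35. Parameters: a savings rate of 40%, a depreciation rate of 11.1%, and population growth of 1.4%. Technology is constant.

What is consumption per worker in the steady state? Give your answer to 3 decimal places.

c* ≈ 1.122

Steady state requires s·f(k) = (n + δ)·k, i.e. s·k^α = (n + δ)·k.
Dividing both sides by k: k^(1−α) = s / (n + δ).
k^0.65 = 0.40 / (0.014 + 0.111) = 0.40 / 0.125 = 3.2000
k* = 3.2000^(1/0.65) ≈ 5.9862
y* = (k*)^α = 5.9862^0.35 ≈ 1.8707
c* = (1 − s)·y* = (1 − 0.40) × 1.8707 ≈ 1.1224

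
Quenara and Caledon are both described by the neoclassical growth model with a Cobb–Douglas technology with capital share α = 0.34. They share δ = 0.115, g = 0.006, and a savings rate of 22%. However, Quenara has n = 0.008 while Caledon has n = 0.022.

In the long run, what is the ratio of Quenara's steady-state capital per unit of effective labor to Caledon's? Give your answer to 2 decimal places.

Steady-state k* = [s/(n + g + δ)]^(1/(1−α)), so the ratio is [ (s_Q/(n + g + δ)_Q) / (s_C/(n + g + δ)_C) ]^1.5152.
s_Q/(n + g + δ)_Q = 0.22/0.129 = 1.7054; s_C/(n + g + δ)_C = 0.22/0.143 = 1.5385.
Ratio = (1.7054/1.5385)^1.5152 = 1.1085^1.5152 ≈ 1.1689

k*_Q / k*_C ≈ 1.17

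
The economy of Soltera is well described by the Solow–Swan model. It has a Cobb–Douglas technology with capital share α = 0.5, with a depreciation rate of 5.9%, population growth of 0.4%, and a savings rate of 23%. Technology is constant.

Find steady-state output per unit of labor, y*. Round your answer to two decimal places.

At the steady state, Δk = 0, so s·k^α = (n + δ)·k.
Rearranging, k^(1−α) = s / (n + δ).
k^0.5 = 0.23 / (0.004 + 0.059) = 0.23 / 0.063 = 3.6508
k* = 3.6508^(1/0.5) ≈ 13.3283
y* = (k*)^α = 13.3283^0.5 ≈ 3.6508

y* = 3.65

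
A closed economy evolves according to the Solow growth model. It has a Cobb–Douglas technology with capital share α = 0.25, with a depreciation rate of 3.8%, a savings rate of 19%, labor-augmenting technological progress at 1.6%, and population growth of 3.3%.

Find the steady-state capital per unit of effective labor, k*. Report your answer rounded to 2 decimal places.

k* = 2.83

In steady state, investment equals break-even investment: s·k^α = (n + g + δ)·k.
Rearranging, k^(1−α) = s / (n + g + δ).
k^0.75 = 0.19 / (0.033 + 0.016 + 0.038) = 0.19 / 0.087 = 2.1839
k* = 2.1839^(1/0.75) ≈ 2.8334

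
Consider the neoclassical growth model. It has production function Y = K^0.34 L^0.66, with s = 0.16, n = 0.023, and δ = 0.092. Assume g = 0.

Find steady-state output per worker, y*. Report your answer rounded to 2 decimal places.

Steady state requires s·f(k) = (n + δ)·k, i.e. s·k^α = (n + δ)·k.
Dividing both sides by k: k^(1−α) = s / (n + δ).
k^0.66 = 0.16 / (0.023 + 0.092) = 0.16 / 0.115 = 1.3913
k* = 1.3913^(1/0.66) ≈ 1.6493
y* = (k*)^α = 1.6493^0.34 ≈ 1.1854

y* ≈ 1.19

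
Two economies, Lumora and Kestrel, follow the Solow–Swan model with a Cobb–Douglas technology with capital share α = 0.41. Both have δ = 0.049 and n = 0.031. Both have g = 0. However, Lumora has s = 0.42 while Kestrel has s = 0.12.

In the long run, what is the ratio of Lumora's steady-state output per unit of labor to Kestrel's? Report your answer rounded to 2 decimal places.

Steady-state y* = [s/(n + δ)]^(α/(1−α)), so the ratio is [ (s_L/(n + δ)_L) / (s_K/(n + δ)_K) ]^0.6949.
s_L/(n + δ)_L = 0.42/0.080 = 5.2500; s_K/(n + δ)_K = 0.12/0.080 = 1.5000.
Ratio = (5.2500/1.5000)^0.6949 = 3.5000^0.6949 ≈ 2.3882

y*_L / y*_K ≈ 2.39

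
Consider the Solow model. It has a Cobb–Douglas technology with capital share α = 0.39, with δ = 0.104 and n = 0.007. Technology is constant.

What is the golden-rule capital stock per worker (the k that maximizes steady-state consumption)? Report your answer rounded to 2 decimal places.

k_gold ≈ 7.85

The golden rule sets f'(k) = n + δ, i.e. α·k^(α−1) = n + δ.
So k^(1−α) = α / (n + δ) = 0.39 / 0.111 = 3.5135.
k_gold = 3.5135^(1/0.61) ≈ 7.8461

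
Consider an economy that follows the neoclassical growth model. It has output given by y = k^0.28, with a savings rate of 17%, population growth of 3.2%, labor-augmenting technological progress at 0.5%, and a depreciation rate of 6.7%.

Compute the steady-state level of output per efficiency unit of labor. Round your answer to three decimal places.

At the steady state, Δk = 0, so s·k^α = (n + g + δ)·k.
Dividing both sides by k: k^(1−α) = s / (n + g + δ).
k^0.72 = 0.17 / (0.032 + 0.005 + 0.067) = 0.17 / 0.104 = 1.6346
k* = 1.6346^(1/0.72) ≈ 1.9788
y* = (k*)^α = 1.9788^0.28 ≈ 1.2106

y* = 1.211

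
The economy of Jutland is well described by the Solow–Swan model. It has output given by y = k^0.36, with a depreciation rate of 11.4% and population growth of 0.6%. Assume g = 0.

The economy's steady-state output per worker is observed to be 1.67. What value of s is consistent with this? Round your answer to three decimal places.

s ≈ 0.299

Steady state requires s·f(k) = (n + δ)·k, i.e. s·k^α = (n + δ)·k.
Since y* = [s/(n + δ)]^(α/(1−α)), we have s/(n + δ) = (y*)^((1−α)/α) = 1.67^1.7778 = 2.4885.
Therefore s = 2.4885 × (n + δ) = 2.4885 × 0.120 = 0.2986.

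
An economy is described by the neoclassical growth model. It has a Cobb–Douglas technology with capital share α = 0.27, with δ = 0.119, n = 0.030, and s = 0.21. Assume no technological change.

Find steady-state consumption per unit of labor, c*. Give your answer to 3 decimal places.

c* ≈ 0.897

At the steady state, Δk = 0, so s·k^α = (n + δ)·k.
Dividing both sides by k: k^(1−α) = s / (n + δ).
k^0.73 = 0.21 / (0.030 + 0.119) = 0.21 / 0.149 = 1.4094
k* = 1.4094^(1/0.73) ≈ 1.6001
y* = (k*)^α = 1.6001^0.27 ≈ 1.1353
c* = (1 − s)·y* = (1 − 0.21) × 1.1353 ≈ 0.8969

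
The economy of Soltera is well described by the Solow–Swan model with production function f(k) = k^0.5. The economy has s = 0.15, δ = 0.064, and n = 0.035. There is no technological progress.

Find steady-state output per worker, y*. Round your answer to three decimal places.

Steady state requires s·f(k) = (n + δ)·k, i.e. s·k^α = (n + δ)·k.
Rearranging, k^(1−α) = s / (n + δ).
k^0.5 = 0.15 / (0.035 + 0.064) = 0.15 / 0.099 = 1.5152
k* = 1.5152^(1/0.5) ≈ 2.2958
y* = (k*)^α = 2.2958^0.5 ≈ 1.5152

y* ≈ 1.515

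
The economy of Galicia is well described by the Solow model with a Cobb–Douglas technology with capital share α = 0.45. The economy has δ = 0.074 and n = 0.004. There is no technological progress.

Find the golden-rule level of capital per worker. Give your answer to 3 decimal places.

The golden rule sets f'(k) = n + δ, i.e. α·k^(α−1) = n + δ.
So k^(1−α) = α / (n + δ) = 0.45 / 0.078 = 5.7692.
k_gold = 5.7692^(1/0.55) ≈ 24.2017

k_gold ≈ 24.202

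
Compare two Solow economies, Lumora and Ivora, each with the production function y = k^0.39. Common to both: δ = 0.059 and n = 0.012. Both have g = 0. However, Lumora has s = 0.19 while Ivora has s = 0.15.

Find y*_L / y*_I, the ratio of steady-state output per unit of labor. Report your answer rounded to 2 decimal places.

Steady-state y* = [s/(n + δ)]^(α/(1−α)), so the ratio is [ (s_L/(n + δ)_L) / (s_I/(n + δ)_I) ]^0.6393.
s_L/(n + δ)_L = 0.19/0.071 = 2.6761; s_I/(n + δ)_I = 0.15/0.071 = 2.1127.
Ratio = (2.6761/2.1127)^0.6393 = 1.2667^0.6393 ≈ 1.1632

y*_L / y*_I ≈ 1.16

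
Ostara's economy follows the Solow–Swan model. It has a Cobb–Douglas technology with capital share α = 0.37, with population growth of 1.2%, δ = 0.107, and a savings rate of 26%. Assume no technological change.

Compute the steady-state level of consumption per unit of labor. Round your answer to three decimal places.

Steady state requires s·f(k) = (n + δ)·k, i.e. s·k^α = (n + δ)·k.
Rearranging, k^(1−α) = s / (n + δ).
k^0.63 = 0.26 / (0.012 + 0.107) = 0.26 / 0.119 = 2.1849
k* = 2.1849^(1/0.63) ≈ 3.4576
y* = (k*)^α = 3.4576^0.37 ≈ 1.5825
c* = (1 − s)·y* = (1 − 0.26) × 1.5825 ≈ 1.1711

c* = 1.171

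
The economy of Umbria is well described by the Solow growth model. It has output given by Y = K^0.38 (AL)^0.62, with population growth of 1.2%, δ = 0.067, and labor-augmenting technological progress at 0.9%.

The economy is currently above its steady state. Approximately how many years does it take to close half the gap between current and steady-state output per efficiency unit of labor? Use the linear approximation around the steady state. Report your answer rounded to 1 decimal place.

Near the steady state the convergence rate is λ = (1 − α)(n + g + δ).
λ = (1 − 0.38) × 0.088 = 0.62 × 0.088 = 0.05456
Half-life = ln 2 / λ = 0.6931 / 0.05456 ≈ 12.70 years

t_½ ≈ 12.7 years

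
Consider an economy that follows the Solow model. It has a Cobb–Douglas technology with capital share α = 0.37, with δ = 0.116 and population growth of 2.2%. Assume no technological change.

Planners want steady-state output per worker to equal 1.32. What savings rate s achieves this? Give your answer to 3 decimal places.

s ≈ 0.221

Steady state requires s·f(k) = (n + δ)·k, i.e. s·k^α = (n + δ)·k.
Since y* = [s/(n + δ)]^(α/(1−α)), we have s/(n + δ) = (y*)^((1−α)/α) = 1.32^1.7027 = 1.6044.
Therefore s = 1.6044 × (n + δ) = 1.6044 × 0.138 = 0.2214.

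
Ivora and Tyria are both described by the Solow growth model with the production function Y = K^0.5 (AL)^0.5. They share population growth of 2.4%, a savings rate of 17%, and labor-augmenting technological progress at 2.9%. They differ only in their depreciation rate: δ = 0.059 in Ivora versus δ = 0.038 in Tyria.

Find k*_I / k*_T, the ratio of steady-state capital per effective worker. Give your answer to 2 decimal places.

k*_I / k*_T ≈ 0.66

Steady-state k* = [s/(n + g + δ)]^(1/(1−α)), so the ratio is [ (s_I/(n + g + δ)_I) / (s_T/(n + g + δ)_T) ]^2.
s_I/(n + g + δ)_I = 0.17/0.112 = 1.5179; s_T/(n + g + δ)_T = 0.17/0.091 = 1.8681.
Ratio = (1.5179/1.8681)^2 = 0.8125^2 ≈ 0.6602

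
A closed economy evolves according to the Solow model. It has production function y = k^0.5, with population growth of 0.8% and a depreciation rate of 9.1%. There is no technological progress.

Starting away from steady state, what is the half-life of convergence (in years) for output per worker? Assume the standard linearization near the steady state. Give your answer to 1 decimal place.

about 14.0 years

Near the steady state the convergence rate is λ = (1 − α)(n + δ).
λ = (1 − 0.5) × 0.099 = 0.5 × 0.099 = 0.0495
Half-life = ln 2 / λ = 0.6931 / 0.0495 ≈ 14.00 years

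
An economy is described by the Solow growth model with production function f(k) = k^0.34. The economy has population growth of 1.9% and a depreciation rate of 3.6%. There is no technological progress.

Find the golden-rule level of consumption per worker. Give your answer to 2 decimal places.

At the golden rule, f'(k) = n + δ, so α·k^(α−1) = n + δ and k_gold = (α/(n + δ))^(1/(1−α)).
k_gold = (0.34/0.055)^(1/0.66) = 6.1818^1.5152 ≈ 15.8015
c_gold = f(k_gold) − (n + δ)·k_gold = 2.5560 − 0.055×15.8015 ≈ 1.6869

c_gold ≈ 1.69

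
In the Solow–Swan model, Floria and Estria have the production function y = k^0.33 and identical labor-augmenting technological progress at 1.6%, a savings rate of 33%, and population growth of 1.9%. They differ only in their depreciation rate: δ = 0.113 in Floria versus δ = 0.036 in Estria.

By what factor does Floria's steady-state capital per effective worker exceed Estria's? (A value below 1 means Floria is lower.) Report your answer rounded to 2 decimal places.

Steady-state k* = [s/(n + g + δ)]^(1/(1−α)), so the ratio is [ (s_F/(n + g + δ)_F) / (s_E/(n + g + δ)_E) ]^1.4925.
s_F/(n + g + δ)_F = 0.33/0.148 = 2.2297; s_E/(n + g + δ)_E = 0.33/0.071 = 4.6479.
Ratio = (2.2297/4.6479)^1.4925 = 0.4797^1.4925 ≈ 0.3341

k*_F / k*_E ≈ 0.33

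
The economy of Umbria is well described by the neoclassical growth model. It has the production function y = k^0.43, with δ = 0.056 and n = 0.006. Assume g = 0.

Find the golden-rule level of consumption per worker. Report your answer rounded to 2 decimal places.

At the golden rule, f'(k) = n + δ, so α·k^(α−1) = n + δ and k_gold = (α/(n + δ))^(1/(1−α)).
k_gold = (0.43/0.062)^(1/0.57) = 6.9355^1.7544 ≈ 29.8942
c_gold = f(k_gold) − (n + δ)·k_gold = 4.3102 − 0.062×29.8942 ≈ 2.4568

c_gold ≈ 2.46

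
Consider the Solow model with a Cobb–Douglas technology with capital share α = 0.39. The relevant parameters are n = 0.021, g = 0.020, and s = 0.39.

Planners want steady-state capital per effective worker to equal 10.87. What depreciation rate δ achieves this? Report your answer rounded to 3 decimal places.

δ ≈ 0.050

Steady state requires s·f(k) = (n + g + δ)·k, i.e. s·k^α = (n + g + δ)·k.
So s / (n + g + δ) = (k*)^(1−α) = 10.87^0.61 = 4.2865.
Therefore n + g + δ = s / 4.2865 = 0.39 / 4.2865 = 0.0910, so δ = 0.0910 − 0.041 = 0.0500.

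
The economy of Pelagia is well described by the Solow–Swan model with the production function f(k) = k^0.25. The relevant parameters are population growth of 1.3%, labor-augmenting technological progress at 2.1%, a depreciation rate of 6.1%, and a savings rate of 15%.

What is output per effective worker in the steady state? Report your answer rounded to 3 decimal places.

y* ≈ 1.164

At the steady state, Δk = 0, so s·k^α = (n + g + δ)·k.
Dividing both sides by k: k^(1−α) = s / (n + g + δ).
k^0.75 = 0.15 / (0.013 + 0.021 + 0.061) = 0.15 / 0.095 = 1.5789
k* = 1.5789^(1/0.75) ≈ 1.8385
y* = (k*)^α = 1.8385^0.25 ≈ 1.1644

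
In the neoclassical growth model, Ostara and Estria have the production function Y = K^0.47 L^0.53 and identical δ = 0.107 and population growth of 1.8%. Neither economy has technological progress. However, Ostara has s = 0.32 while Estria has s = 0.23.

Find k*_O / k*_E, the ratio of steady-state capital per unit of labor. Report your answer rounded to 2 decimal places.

Steady-state k* = [s/(n + δ)]^(1/(1−α)), so the ratio is [ (s_O/(n + δ)_O) / (s_E/(n + δ)_E) ]^1.8868.
s_O/(n + δ)_O = 0.32/0.125 = 2.5600; s_E/(n + δ)_E = 0.23/0.125 = 1.8400.
Ratio = (2.5600/1.8400)^1.8868 = 1.3913^1.8868 ≈ 1.8647

k*_O / k*_E ≈ 1.86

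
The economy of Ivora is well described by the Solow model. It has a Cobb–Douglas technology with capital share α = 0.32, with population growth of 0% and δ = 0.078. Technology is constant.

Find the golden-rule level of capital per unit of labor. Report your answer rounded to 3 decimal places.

The golden rule sets f'(k) = n + δ, i.e. α·k^(α−1) = n + δ.
So k^(1−α) = α / (n + δ) = 0.32 / 0.078 = 4.1026.
k_gold = 4.1026^(1/0.68) ≈ 7.9718

k_gold ≈ 7.972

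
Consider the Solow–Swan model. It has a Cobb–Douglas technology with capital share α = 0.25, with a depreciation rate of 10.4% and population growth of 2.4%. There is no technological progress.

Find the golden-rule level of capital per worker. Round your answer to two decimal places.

The golden rule sets f'(k) = n + δ, i.e. α·k^(α−1) = n + δ.
So k^(1−α) = α / (n + δ) = 0.25 / 0.128 = 1.9531.
k_gold = 1.9531^(1/0.75) ≈ 2.4414

k_gold ≈ 2.44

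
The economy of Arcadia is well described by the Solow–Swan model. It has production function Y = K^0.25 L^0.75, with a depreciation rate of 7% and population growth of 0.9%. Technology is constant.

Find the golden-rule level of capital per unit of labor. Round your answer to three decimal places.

k_gold ≈ 4.646

The golden rule sets f'(k) = n + δ, i.e. α·k^(α−1) = n + δ.
So k^(1−α) = α / (n + δ) = 0.25 / 0.079 = 3.1646.
k_gold = 3.1646^(1/0.75) ≈ 4.6461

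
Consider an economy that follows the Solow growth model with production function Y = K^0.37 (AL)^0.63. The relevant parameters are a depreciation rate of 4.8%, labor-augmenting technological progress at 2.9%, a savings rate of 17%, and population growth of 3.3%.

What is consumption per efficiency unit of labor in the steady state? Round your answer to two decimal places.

c* = 1.07

In steady state, investment equals break-even investment: s·k^α = (n + g + δ)·k.
Rearranging, k^(1−α) = s / (n + g + δ).
k^0.63 = 0.17 / (0.033 + 0.029 + 0.048) = 0.17 / 0.110 = 1.5455
k* = 1.5455^(1/0.63) ≈ 1.9958
y* = (k*)^α = 1.9958^0.37 ≈ 1.2913
c* = (1 − s)·y* = (1 − 0.17) × 1.2913 ≈ 1.0718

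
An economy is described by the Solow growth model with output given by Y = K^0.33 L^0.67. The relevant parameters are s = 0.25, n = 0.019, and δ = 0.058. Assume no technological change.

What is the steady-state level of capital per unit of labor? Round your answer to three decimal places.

In steady state, investment equals break-even investment: s·k^α = (n + δ)·k.
Rearranging, k^(1−α) = s / (n + δ).
k^0.67 = 0.25 / (0.019 + 0.058) = 0.25 / 0.077 = 3.2468
k* = 3.2468^(1/0.67) ≈ 5.7992

k* ≈ 5.799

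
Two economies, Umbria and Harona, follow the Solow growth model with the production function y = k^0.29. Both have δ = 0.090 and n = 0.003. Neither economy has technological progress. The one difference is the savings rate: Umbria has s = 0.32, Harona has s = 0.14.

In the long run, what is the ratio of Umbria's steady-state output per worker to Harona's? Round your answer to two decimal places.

y*_U / y*_H ≈ 1.40

Steady-state y* = [s/(n + δ)]^(α/(1−α)), so the ratio is [ (s_U/(n + δ)_U) / (s_H/(n + δ)_H) ]^0.4085.
s_U/(n + δ)_U = 0.32/0.093 = 3.4409; s_H/(n + δ)_H = 0.14/0.093 = 1.5054.
Ratio = (3.4409/1.5054)^0.4085 = 2.2857^0.4085 ≈ 1.4017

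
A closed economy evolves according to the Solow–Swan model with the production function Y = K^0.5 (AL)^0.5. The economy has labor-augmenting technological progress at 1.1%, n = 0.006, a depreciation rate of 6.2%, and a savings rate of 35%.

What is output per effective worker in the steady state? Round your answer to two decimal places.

y* = 4.43

At the steady state, Δk = 0, so s·k^α = (n + g + δ)·k.
Dividing both sides by k: k^(1−α) = s / (n + g + δ).
k^0.5 = 0.35 / (0.006 + 0.011 + 0.062) = 0.35 / 0.079 = 4.4304
k* = 4.4304^(1/0.5) ≈ 19.6284
y* = (k*)^α = 19.6284^0.5 ≈ 4.4304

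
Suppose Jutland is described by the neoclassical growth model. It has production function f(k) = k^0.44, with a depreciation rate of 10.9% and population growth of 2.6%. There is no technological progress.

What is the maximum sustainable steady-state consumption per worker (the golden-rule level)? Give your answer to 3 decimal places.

At the golden rule, f'(k) = n + δ, so α·k^(α−1) = n + δ and k_gold = (α/(n + δ))^(1/(1−α)).
k_gold = (0.44/0.135)^(1/0.56) = 3.2593^1.7857 ≈ 8.2468
c_gold = f(k_gold) − (n + δ)·k_gold = 2.5303 − 0.135×8.2468 ≈ 1.4170

c_gold ≈ 1.417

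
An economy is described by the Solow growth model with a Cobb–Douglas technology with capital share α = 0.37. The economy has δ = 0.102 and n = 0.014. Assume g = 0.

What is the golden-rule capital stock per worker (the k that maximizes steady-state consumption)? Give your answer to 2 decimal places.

k_gold ≈ 6.30

The golden rule sets f'(k) = n + δ, i.e. α·k^(α−1) = n + δ.
So k^(1−α) = α / (n + δ) = 0.37 / 0.116 = 3.1897.
k_gold = 3.1897^(1/0.63) ≈ 6.3038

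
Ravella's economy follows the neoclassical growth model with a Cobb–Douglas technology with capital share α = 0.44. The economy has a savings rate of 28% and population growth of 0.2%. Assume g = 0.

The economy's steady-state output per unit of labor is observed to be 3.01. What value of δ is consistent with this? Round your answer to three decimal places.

Steady state requires s·f(k) = (n + δ)·k, i.e. s·k^α = (n + δ)·k.
Since y* = [s/(n + δ)]^(α/(1−α)), we have s/(n + δ) = (y*)^((1−α)/α) = 3.01^1.2727 = 4.0651.
Therefore n + δ = s / 4.0651 = 0.28 / 4.0651 = 0.0689, so δ = 0.0689 − 0.002 = 0.0669.

δ ≈ 0.067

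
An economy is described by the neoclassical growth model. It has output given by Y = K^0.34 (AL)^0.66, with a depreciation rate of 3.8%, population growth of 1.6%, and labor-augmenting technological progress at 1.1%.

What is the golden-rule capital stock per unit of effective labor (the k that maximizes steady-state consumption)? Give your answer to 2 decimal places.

The golden rule sets f'(k) = n + g + δ, i.e. α·k^(α−1) = n + g + δ.
So k^(1−α) = α / (n + g + δ) = 0.34 / 0.065 = 5.2308.
k_gold = 5.2308^(1/0.66) ≈ 12.2670

k_gold ≈ 12.27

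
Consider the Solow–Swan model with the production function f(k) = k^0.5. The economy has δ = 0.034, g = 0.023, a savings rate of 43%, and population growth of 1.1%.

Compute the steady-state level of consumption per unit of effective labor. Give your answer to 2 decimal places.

c* ≈ 3.60

In steady state, investment equals break-even investment: s·k^α = (n + g + δ)·k.
Rearranging, k^(1−α) = s / (n + g + δ).
k^0.5 = 0.43 / (0.011 + 0.023 + 0.034) = 0.43 / 0.068 = 6.3235
k* = 6.3235^(1/0.5) ≈ 39.9867
y* = (k*)^α = 39.9867^0.5 ≈ 6.3235
c* = (1 − s)·y* = (1 − 0.43) × 6.3235 ≈ 3.6044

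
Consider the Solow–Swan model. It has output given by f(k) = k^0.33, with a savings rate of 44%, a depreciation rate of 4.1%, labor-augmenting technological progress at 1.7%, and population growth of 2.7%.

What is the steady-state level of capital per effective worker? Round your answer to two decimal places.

In steady state, investment equals break-even investment: s·k^α = (n + g + δ)·k.
Dividing both sides by k: k^(1−α) = s / (n + g + δ).
k^0.67 = 0.44 / (0.027 + 0.017 + 0.041) = 0.44 / 0.085 = 5.1765
k* = 5.1765^(1/0.67) ≈ 11.6339

k* = 11.63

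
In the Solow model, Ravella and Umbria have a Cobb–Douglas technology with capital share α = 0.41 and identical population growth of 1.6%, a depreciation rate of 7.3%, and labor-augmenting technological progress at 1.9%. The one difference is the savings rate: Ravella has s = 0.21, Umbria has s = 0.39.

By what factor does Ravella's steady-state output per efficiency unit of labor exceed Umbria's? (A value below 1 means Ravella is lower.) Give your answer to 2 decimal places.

y*_R / y*_U ≈ 0.65

Steady-state y* = [s/(n + g + δ)]^(α/(1−α)), so the ratio is [ (s_R/(n + g + δ)_R) / (s_U/(n + g + δ)_U) ]^0.6949.
s_R/(n + g + δ)_R = 0.21/0.108 = 1.9444; s_U/(n + g + δ)_U = 0.39/0.108 = 3.6111.
Ratio = (1.9444/3.6111)^0.6949 = 0.5385^0.6949 ≈ 0.6504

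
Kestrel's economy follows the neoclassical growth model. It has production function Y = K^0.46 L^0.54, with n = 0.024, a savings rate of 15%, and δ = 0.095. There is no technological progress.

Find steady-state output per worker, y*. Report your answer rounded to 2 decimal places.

Steady state requires s·f(k) = (n + δ)·k, i.e. s·k^α = (n + δ)·k.
Rearranging, k^(1−α) = s / (n + δ).
k^0.54 = 0.15 / (0.024 + 0.095) = 0.15 / 0.119 = 1.2605
k* = 1.2605^(1/0.54) ≈ 1.5353
y* = (k*)^α = 1.5353^0.46 ≈ 1.2180

y* ≈ 1.22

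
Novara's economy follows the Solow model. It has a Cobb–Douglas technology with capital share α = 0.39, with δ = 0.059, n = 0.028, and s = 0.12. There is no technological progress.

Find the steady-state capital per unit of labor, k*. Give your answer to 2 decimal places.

k* ≈ 1.69

In steady state, investment equals break-even investment: s·k^α = (n + δ)·k.
Rearranging, k^(1−α) = s / (n + δ).
k^0.61 = 0.12 / (0.028 + 0.059) = 0.12 / 0.087 = 1.3793
k* = 1.3793^(1/0.61) ≈ 1.6941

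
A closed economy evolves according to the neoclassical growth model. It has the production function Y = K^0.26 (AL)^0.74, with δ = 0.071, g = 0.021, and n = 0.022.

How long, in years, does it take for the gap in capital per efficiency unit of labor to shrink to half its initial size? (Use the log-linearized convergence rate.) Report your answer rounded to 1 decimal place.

Near the steady state the convergence rate is λ = (1 − α)(n + g + δ).
λ = (1 − 0.26) × 0.114 = 0.74 × 0.114 = 0.08436
Half-life = ln 2 / λ = 0.6931 / 0.08436 ≈ 8.22 years

about 8.2 years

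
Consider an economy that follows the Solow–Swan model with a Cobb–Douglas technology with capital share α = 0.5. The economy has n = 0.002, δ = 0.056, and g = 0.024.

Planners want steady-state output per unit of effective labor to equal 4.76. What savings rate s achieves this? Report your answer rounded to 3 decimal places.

s ≈ 0.390

At the steady state, Δk = 0, so s·k^α = (n + g + δ)·k.
Since y* = [s/(n + g + δ)]^(α/(1−α)), we have s/(n + g + δ) = (y*)^((1−α)/α) = 4.76^1 = 4.7600.
Therefore s = 4.7600 × (n + g + δ) = 4.7600 × 0.082 = 0.3903.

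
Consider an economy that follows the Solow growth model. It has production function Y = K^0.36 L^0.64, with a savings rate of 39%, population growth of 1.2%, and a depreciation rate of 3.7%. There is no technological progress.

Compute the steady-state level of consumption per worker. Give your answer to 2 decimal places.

c* ≈ 1.96

Steady state requires s·f(k) = (n + δ)·k, i.e. s·k^α = (n + δ)·k.
Rearranging, k^(1−α) = s / (n + δ).
k^0.64 = 0.39 / (0.012 + 0.037) = 0.39 / 0.049 = 7.9592
k* = 7.9592^(1/0.64) ≈ 25.5628
y* = (k*)^α = 25.5628^0.36 ≈ 3.2117
c* = (1 − s)·y* = (1 − 0.39) × 3.2117 ≈ 1.9591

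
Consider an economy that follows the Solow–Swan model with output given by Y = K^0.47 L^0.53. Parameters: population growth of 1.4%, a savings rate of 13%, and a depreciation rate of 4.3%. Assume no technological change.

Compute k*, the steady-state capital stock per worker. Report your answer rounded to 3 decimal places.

In steady state, investment equals break-even investment: s·k^α = (n + δ)·k.
Dividing both sides by k: k^(1−α) = s / (n + δ).
k^0.53 = 0.13 / (0.014 + 0.043) = 0.13 / 0.057 = 2.2807
k* = 2.2807^(1/0.53) ≈ 4.7381

k* = 4.738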